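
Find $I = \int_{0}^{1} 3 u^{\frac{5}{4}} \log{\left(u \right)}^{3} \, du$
$- \frac{512}{729}$

Consider the simpler parametrised integral
$$J(a) = \int_{0}^{1} 3 u^{a} \, du = \frac{3}{a + 1}.$$

Differentiating under the integral sign brings down a factor of $\ln u$:
$$\frac{dJ}{da} = \int_{0}^{1} 3 u^{a} \log{\left(u \right)} \, du = - \frac{3}{\left(a + 1\right)^{2}}.$$

Repeating $3$ times in total — each differentiation brings down another $\ln u$ — gives
$$\frac{d^{3}J}{da^{3}} = \int_{0}^{1} 3 u^{a} \log{\left(u \right)}^{3} \, du = - \frac{18}{\left(a + 1\right)^{4}},$$
and the integrand here is exactly the target integrand, so $I = - \frac{18}{\left(a + 1\right)^{4}}$.

Setting $a = \frac{5}{4}$:
$$I = - \frac{512}{729}.$$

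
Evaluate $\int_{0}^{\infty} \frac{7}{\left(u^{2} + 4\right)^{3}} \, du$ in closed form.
$\frac{21 \pi}{512}$

Start from the standard arctangent integral
$$J(a) = \int_{0}^{\infty} \frac{7}{a^{2} + u^{2}} \, du = \frac{7 \pi}{2 a}.$$

Differentiating under the integral sign with respect to $a$,
$$\frac{dJ}{da} = \int_{0}^{\infty} - \frac{14 a}{\left(a^{2} + u^{2}\right)^{2}} \, du = - \frac{7 \pi}{2 a^{2}},$$
so $\int_{0}^{\infty} \frac{7}{\left(a^{2} + u^{2}\right)^{2}} \, du = \frac{7 \pi}{4 a^{3}}$.

Repeating — each differentiation of $1/(u^2+a^2)^j$ produces $-2ja/(u^2+a^2)^{j+1}$ — and dividing through by $-2ja$ at each step yields, after $2$ differentiations in total,
$$\int_{0}^{\infty} \frac{7}{\left(a^{2} + u^{2}\right)^{3}} \, du = \frac{21 \pi}{16 a^{5}}.$$

Setting $a = 2$:
$$I = \frac{21 \pi}{512}.$$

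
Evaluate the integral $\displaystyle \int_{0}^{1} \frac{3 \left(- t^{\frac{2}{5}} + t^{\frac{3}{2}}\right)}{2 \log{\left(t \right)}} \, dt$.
$- \frac{3 \log{\left(14 \right)}}{2} + 3 \log{\left(5 \right)}$

Consider the one-parameter family: let $I(a) = \int_{0}^{1} \frac{3 \left(t^{\frac{3}{2}} - t^{a}\right)}{2 \log{\left(t \right)}} \, dt$.

Since $\dfrac{\partial}{\partial a}\,t^{a} = t^{a} \ln t$, the $\ln t$ in the denominator cancels and
$$\frac{dI}{da} = \int_{0}^{1} - \frac{3}{2} t^{a} \, dt = - \frac{3}{2} \left[\frac{t^{a+1}}{a+1}\right]_0^1 = - \frac{3}{2 a + 2}.$$

Integrating with respect to $a$ gives $I(a) = - \log{\left(\frac{2 \sqrt{10} \left(a + 1\right)^{\frac{3}{2}}}{25} \right)} + C$.

At $a = \frac{3}{2}$ the integrand is identically $0$, so $I(\frac{3}{2}) = 0$. The closed form gives $0$, hence $C = 0$.

Setting $a = \frac{2}{5}$:
$$I = - \frac{3 \log{\left(14 \right)}}{2} + 3 \log{\left(5 \right)}.$$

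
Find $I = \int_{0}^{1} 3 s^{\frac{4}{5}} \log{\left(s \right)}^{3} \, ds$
$- \frac{1250}{729}$

Begin with the known integral
$$J(a) = \int_{0}^{1} 3 s^{a} \, ds = \frac{3}{a + 1}.$$

Differentiating under the integral sign brings down a factor of $\ln s$:
$$\frac{dJ}{da} = \int_{0}^{1} 3 s^{a} \log{\left(s \right)} \, ds = - \frac{3}{\left(a + 1\right)^{2}}.$$

Repeating $3$ times in total — each differentiation brings down another $\ln s$ — gives
$$\frac{d^{3}J}{da^{3}} = \int_{0}^{1} 3 s^{a} \log{\left(s \right)}^{3} \, ds = - \frac{18}{\left(a + 1\right)^{4}},$$
and the integrand here is exactly the target integrand, so $I = - \frac{18}{\left(a + 1\right)^{4}}$.

Setting $a = \frac{4}{5}$:
$$I = - \frac{1250}{729}.$$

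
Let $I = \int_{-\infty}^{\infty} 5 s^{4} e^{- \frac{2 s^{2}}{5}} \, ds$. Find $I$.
$\frac{375 \sqrt{10} \sqrt{\pi}}{32}$

Consider the simpler parametrised integral
$$J(a) = \int_{-\infty}^{\infty} 5 e^{- a s^{2}} \, ds = \frac{5 \sqrt{\pi}}{\sqrt{a}}.$$

Differentiating under the integral sign brings down a factor of $(-s^2)$:
$$\frac{dJ}{da} = \int_{-\infty}^{\infty} - 5 s^{2} e^{- a s^{2}} \, ds = - \frac{5 \sqrt{\pi}}{2 a^{\frac{3}{2}}}.$$

Repeating twice in total — each differentiation brings down another $(-s^2)$ — gives
$$\frac{d^{2}J}{da^{2}} = \int_{-\infty}^{\infty} 5 s^{4} e^{- a s^{2}} \, ds = \frac{15 \sqrt{\pi}}{4 a^{\frac{5}{2}}},$$
and the integrand here is exactly the target integrand, so $I = \frac{15 \sqrt{\pi}}{4 a^{\frac{5}{2}}}$.

Setting $a = \frac{2}{5}$:
$$I = \frac{375 \sqrt{10} \sqrt{\pi}}{32}.$$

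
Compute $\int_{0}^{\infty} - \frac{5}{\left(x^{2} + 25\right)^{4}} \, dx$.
$- \frac{\pi}{100000}$

Recall the elementary integral
$$J(a) = \int_{0}^{\infty} - \frac{5}{a^{2} + x^{2}} \, dx = - \frac{5 \pi}{2 a}.$$

Differentiating under the integral sign with respect to $a$,
$$\frac{dJ}{da} = \int_{0}^{\infty} \frac{10 a}{\left(a^{2} + x^{2}\right)^{2}} \, dx = \frac{5 \pi}{2 a^{2}},$$
so $\int_{0}^{\infty} - \frac{5}{\left(a^{2} + x^{2}\right)^{2}} \, dx = - \frac{5 \pi}{4 a^{3}}$.

Repeating — each differentiation of $1/(x^2+a^2)^j$ produces $-2ja/(x^2+a^2)^{j+1}$ — and dividing through by $-2ja$ at each step yields, after $3$ differentiations in total,
$$\int_{0}^{\infty} - \frac{5}{\left(a^{2} + x^{2}\right)^{4}} \, dx = - \frac{25 \pi}{32 a^{7}}.$$

Setting $a = 5$:
$$I = - \frac{\pi}{100000}.$$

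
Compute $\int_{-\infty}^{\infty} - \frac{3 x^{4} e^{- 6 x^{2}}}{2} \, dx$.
$- \frac{\sqrt{6} \sqrt{\pi}}{192}$

Start from the elementary integral
$$J(a) = \int_{-\infty}^{\infty} - \frac{3 e^{- a x^{2}}}{2} \, dx = - \frac{3 \sqrt{\pi}}{2 \sqrt{a}}.$$

Differentiating under the integral sign brings down a factor of $(-x^2)$:
$$\frac{dJ}{da} = \int_{-\infty}^{\infty} \frac{3 x^{2} e^{- a x^{2}}}{2} \, dx = \frac{3 \sqrt{\pi}}{4 a^{\frac{3}{2}}}.$$

Repeating twice in total — each differentiation brings down another $(-x^2)$ — gives
$$\frac{d^{2}J}{da^{2}} = \int_{-\infty}^{\infty} - \frac{3 x^{4} e^{- a x^{2}}}{2} \, dx = - \frac{9 \sqrt{\pi}}{8 a^{\frac{5}{2}}},$$
and the integrand here is exactly the target integrand, so $I = - \frac{9 \sqrt{\pi}}{8 a^{\frac{5}{2}}}$.

Setting $a = 6$:
$$I = - \frac{\sqrt{6} \sqrt{\pi}}{192}.$$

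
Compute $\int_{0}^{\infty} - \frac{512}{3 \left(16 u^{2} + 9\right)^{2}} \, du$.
$- \frac{32 \pi}{81}$

Start from the standard arctangent integral
$$J(a) = \int_{0}^{\infty} - \frac{2}{3 \left(a^{2} + u^{2}\right)} \, du = - \frac{\pi}{3 a}.$$

Differentiating under the integral sign with respect to $a$,
$$\frac{dJ}{da} = \int_{0}^{\infty} \frac{4 a}{3 \left(a^{2} + u^{2}\right)^{2}} \, du = \frac{\pi}{3 a^{2}},$$
so $\int_{0}^{\infty} - \frac{2}{3 \left(a^{2} + u^{2}\right)^{2}} \, du = - \frac{\pi}{6 a^{3}}$.

Setting $a = \frac{3}{4}$:
$$I = - \frac{32 \pi}{81}.$$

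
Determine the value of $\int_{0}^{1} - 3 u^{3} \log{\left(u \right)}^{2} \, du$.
$- \frac{3}{32}$

Consider the simpler parametrised integral
$$J(a) = \int_{0}^{1} - 3 u^{a} \, du = - \frac{3}{a + 1}.$$

Differentiating under the integral sign brings down a factor of $\ln u$:
$$\frac{dJ}{da} = \int_{0}^{1} - 3 u^{a} \log{\left(u \right)} \, du = \frac{3}{\left(a + 1\right)^{2}}.$$

Repeating twice in total — each differentiation brings down another $\ln u$ — gives
$$\frac{d^{2}J}{da^{2}} = \int_{0}^{1} - 3 u^{a} \log{\left(u \right)}^{2} \, du = - \frac{6}{\left(a + 1\right)^{3}},$$
and the integrand here is exactly the target integrand, so $I = - \frac{6}{\left(a + 1\right)^{3}}$.

Setting $a = 3$:
$$I = - \frac{3}{32}.$$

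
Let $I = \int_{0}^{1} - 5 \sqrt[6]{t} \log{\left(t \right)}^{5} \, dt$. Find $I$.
$\frac{27993600}{117649}$

Start from the elementary integral
$$J(a) = \int_{0}^{1} - 5 t^{a} \, dt = - \frac{5}{a + 1}.$$

Differentiating under the integral sign brings down a factor of $\ln t$:
$$\frac{dJ}{da} = \int_{0}^{1} - 5 t^{a} \log{\left(t \right)} \, dt = \frac{5}{\left(a + 1\right)^{2}}.$$

Repeating $5$ times in total — each differentiation brings down another $\ln t$ — gives
$$\frac{d^{5}J}{da^{5}} = \int_{0}^{1} - 5 t^{a} \log{\left(t \right)}^{5} \, dt = \frac{600}{\left(a + 1\right)^{6}},$$
and the integrand here is exactly the target integrand, so $I = \frac{600}{\left(a + 1\right)^{6}}$.

Setting $a = \frac{1}{6}$:
$$I = \frac{27993600}{117649}.$$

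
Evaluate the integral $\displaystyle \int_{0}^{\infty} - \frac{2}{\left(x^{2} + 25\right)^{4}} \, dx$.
$- \frac{\pi}{250000}$

Start from the standard arctangent integral
$$J(a) = \int_{0}^{\infty} - \frac{2}{a^{2} + x^{2}} \, dx = - \frac{\pi}{a}.$$

Differentiating under the integral sign with respect to $a$,
$$\frac{dJ}{da} = \int_{0}^{\infty} \frac{4 a}{\left(a^{2} + x^{2}\right)^{2}} \, dx = \frac{\pi}{a^{2}},$$
so $\int_{0}^{\infty} - \frac{2}{\left(a^{2} + x^{2}\right)^{2}} \, dx = - \frac{\pi}{2 a^{3}}$.

Repeating — each differentiation of $1/(x^2+a^2)^j$ produces $-2ja/(x^2+a^2)^{j+1}$ — and dividing through by $-2ja$ at each step yields, after $3$ differentiations in total,
$$\int_{0}^{\infty} - \frac{2}{\left(a^{2} + x^{2}\right)^{4}} \, dx = - \frac{5 \pi}{16 a^{7}}.$$

Setting $a = 5$:
$$I = - \frac{\pi}{250000}.$$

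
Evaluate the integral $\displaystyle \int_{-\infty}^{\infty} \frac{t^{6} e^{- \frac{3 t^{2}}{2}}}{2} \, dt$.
$\frac{5 \sqrt{6} \sqrt{\pi}}{54}$

Begin with the known integral
$$J(a) = \int_{-\infty}^{\infty} \frac{e^{- a t^{2}}}{2} \, dt = \frac{\sqrt{\pi}}{2 \sqrt{a}}.$$

Differentiating under the integral sign brings down a factor of $(-t^2)$:
$$\frac{dJ}{da} = \int_{-\infty}^{\infty} - \frac{t^{2} e^{- a t^{2}}}{2} \, dt = - \frac{\sqrt{\pi}}{4 a^{\frac{3}{2}}}.$$

Repeating $3$ times in total — each differentiation brings down another $(-t^2)$ — gives
$$\frac{d^{3}J}{da^{3}} = \int_{-\infty}^{\infty} - \frac{t^{6} e^{- a t^{2}}}{2} \, dt = - \frac{15 \sqrt{\pi}}{16 a^{\frac{7}{2}}},$$
and the integrand here is $(-1)^{3}$ times the target integrand, so $I = (-1)^{3}\,\frac{d^{3}J}{da^{3}} = \frac{15 \sqrt{\pi}}{16 a^{\frac{7}{2}}}$.

Setting $a = \frac{3}{2}$:
$$I = \frac{5 \sqrt{6} \sqrt{\pi}}{54}.$$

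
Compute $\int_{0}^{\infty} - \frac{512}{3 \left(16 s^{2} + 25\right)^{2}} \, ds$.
$- \frac{32 \pi}{375}$

Start from the standard arctangent integral
$$J(a) = \int_{0}^{\infty} - \frac{2}{3 \left(a^{2} + s^{2}\right)} \, ds = - \frac{\pi}{3 a}.$$

Differentiating under the integral sign with respect to $a$,
$$\frac{dJ}{da} = \int_{0}^{\infty} \frac{4 a}{3 \left(a^{2} + s^{2}\right)^{2}} \, ds = \frac{\pi}{3 a^{2}},$$
so $\int_{0}^{\infty} - \frac{2}{3 \left(a^{2} + s^{2}\right)^{2}} \, ds = - \frac{\pi}{6 a^{3}}$.

Setting $a = \frac{5}{4}$:
$$I = - \frac{32 \pi}{375}.$$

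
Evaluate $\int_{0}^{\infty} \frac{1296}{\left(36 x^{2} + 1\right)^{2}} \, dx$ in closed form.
$54 \pi$

Begin with the known result
$$J(a) = \int_{0}^{\infty} \frac{1}{a^{2} + x^{2}} \, dx = \frac{\pi}{2 a}.$$

Differentiating under the integral sign with respect to $a$,
$$\frac{dJ}{da} = \int_{0}^{\infty} - \frac{2 a}{\left(a^{2} + x^{2}\right)^{2}} \, dx = - \frac{\pi}{2 a^{2}},$$
so $\int_{0}^{\infty} \frac{1}{\left(a^{2} + x^{2}\right)^{2}} \, dx = \frac{\pi}{4 a^{3}}$.

Setting $a = \frac{1}{6}$:
$$I = 54 \pi.$$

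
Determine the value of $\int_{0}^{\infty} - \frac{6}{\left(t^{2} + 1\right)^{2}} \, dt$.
$- \frac{3 \pi}{2}$

Begin with the known result
$$J(a) = \int_{0}^{\infty} - \frac{6}{a^{2} + t^{2}} \, dt = - \frac{3 \pi}{a}.$$

Differentiating under the integral sign with respect to $a$,
$$\frac{dJ}{da} = \int_{0}^{\infty} \frac{12 a}{\left(a^{2} + t^{2}\right)^{2}} \, dt = \frac{3 \pi}{a^{2}},$$
so $\int_{0}^{\infty} - \frac{6}{\left(a^{2} + t^{2}\right)^{2}} \, dt = - \frac{3 \pi}{2 a^{3}}$.

Setting $a = 1$:
$$I = - \frac{3 \pi}{2}.$$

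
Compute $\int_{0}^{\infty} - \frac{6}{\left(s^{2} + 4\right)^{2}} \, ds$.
$- \frac{3 \pi}{16}$

Start from the standard arctangent integral
$$J(a) = \int_{0}^{\infty} - \frac{6}{a^{2} + s^{2}} \, ds = - \frac{3 \pi}{a}.$$

Differentiating under the integral sign with respect to $a$,
$$\frac{dJ}{da} = \int_{0}^{\infty} \frac{12 a}{\left(a^{2} + s^{2}\right)^{2}} \, ds = \frac{3 \pi}{a^{2}},$$
so $\int_{0}^{\infty} - \frac{6}{\left(a^{2} + s^{2}\right)^{2}} \, ds = - \frac{3 \pi}{2 a^{3}}$.

Setting $a = 2$:
$$I = - \frac{3 \pi}{16}.$$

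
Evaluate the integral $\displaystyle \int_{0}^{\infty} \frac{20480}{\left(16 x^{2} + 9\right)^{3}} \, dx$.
$\frac{320 \pi}{81}$

Start from the standard arctangent integral
$$J(a) = \int_{0}^{\infty} \frac{5}{a^{2} + x^{2}} \, dx = \frac{5 \pi}{2 a}.$$

Differentiating under the integral sign with respect to $a$,
$$\frac{dJ}{da} = \int_{0}^{\infty} - \frac{10 a}{\left(a^{2} + x^{2}\right)^{2}} \, dx = - \frac{5 \pi}{2 a^{2}},$$
so $\int_{0}^{\infty} \frac{5}{\left(a^{2} + x^{2}\right)^{2}} \, dx = \frac{5 \pi}{4 a^{3}}$.

Repeating — each differentiation of $1/(x^2+a^2)^j$ produces $-2ja/(x^2+a^2)^{j+1}$ — and dividing through by $-2ja$ at each step yields, after $2$ differentiations in total,
$$\int_{0}^{\infty} \frac{5}{\left(a^{2} + x^{2}\right)^{3}} \, dx = \frac{15 \pi}{16 a^{5}}.$$

Setting $a = \frac{3}{4}$:
$$I = \frac{320 \pi}{81}.$$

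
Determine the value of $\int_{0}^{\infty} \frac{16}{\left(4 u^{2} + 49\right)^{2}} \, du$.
$\frac{2 \pi}{343}$

Start from the standard arctangent integral
$$J(a) = \int_{0}^{\infty} \frac{1}{a^{2} + u^{2}} \, du = \frac{\pi}{2 a}.$$

Differentiating under the integral sign with respect to $a$,
$$\frac{dJ}{da} = \int_{0}^{\infty} - \frac{2 a}{\left(a^{2} + u^{2}\right)^{2}} \, du = - \frac{\pi}{2 a^{2}},$$
so $\int_{0}^{\infty} \frac{1}{\left(a^{2} + u^{2}\right)^{2}} \, du = \frac{\pi}{4 a^{3}}$.

Setting $a = \frac{7}{2}$:
$$I = \frac{2 \pi}{343}.$$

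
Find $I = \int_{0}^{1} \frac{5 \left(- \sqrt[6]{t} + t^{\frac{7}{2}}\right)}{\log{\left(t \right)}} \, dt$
$- \log{\left(\frac{16807}{14348907} \right)}$

Introduce a parameter $a$ in the exponent: let $I(a) = \int_{0}^{1} \frac{5 \left(t^{\frac{7}{2}} - t^{a}\right)}{\log{\left(t \right)}} \, dt$.

Since $\dfrac{\partial}{\partial a}\,t^{a} = t^{a} \ln t$, the $\ln t$ in the denominator cancels and
$$\frac{dI}{da} = \int_{0}^{1} -5 t^{a} \, dt = -5 \left[\frac{t^{a+1}}{a+1}\right]_0^1 = - \frac{5}{a + 1}.$$

Integrating with respect to $a$ gives $I(a) = - \log{\left(\frac{32 \left(a + 1\right)^{5}}{59049} \right)} + C$.

At $a = \frac{7}{2}$ the integrand is identically $0$, so $I(\frac{7}{2}) = 0$. The closed form gives $0$, hence $C = 0$.

Setting $a = \frac{1}{6}$:
$$I = - \log{\left(\frac{16807}{14348907} \right)}.$$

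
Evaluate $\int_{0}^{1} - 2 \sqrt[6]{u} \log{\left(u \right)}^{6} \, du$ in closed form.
$- \frac{403107840}{823543}$

Consider the simpler parametrised integral
$$J(a) = \int_{0}^{1} - 2 u^{a} \, du = - \frac{2}{a + 1}.$$

Differentiating under the integral sign brings down a factor of $\ln u$:
$$\frac{dJ}{da} = \int_{0}^{1} - 2 u^{a} \log{\left(u \right)} \, du = \frac{2}{\left(a + 1\right)^{2}}.$$

Repeating $6$ times in total — each differentiation brings down another $\ln u$ — gives
$$\frac{d^{6}J}{da^{6}} = \int_{0}^{1} - 2 u^{a} \log{\left(u \right)}^{6} \, du = - \frac{1440}{\left(a + 1\right)^{7}},$$
and the integrand here is exactly the target integrand, so $I = - \frac{1440}{\left(a + 1\right)^{7}}$.

Setting $a = \frac{1}{6}$:
$$I = - \frac{403107840}{823543}.$$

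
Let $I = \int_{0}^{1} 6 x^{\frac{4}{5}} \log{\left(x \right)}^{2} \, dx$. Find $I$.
$\frac{500}{243}$

Start from the elementary integral
$$J(a) = \int_{0}^{1} 6 x^{a} \, dx = \frac{6}{a + 1}.$$

Differentiating under the integral sign brings down a factor of $\ln x$:
$$\frac{dJ}{da} = \int_{0}^{1} 6 x^{a} \log{\left(x \right)} \, dx = - \frac{6}{\left(a + 1\right)^{2}}.$$

Repeating twice in total — each differentiation brings down another $\ln x$ — gives
$$\frac{d^{2}J}{da^{2}} = \int_{0}^{1} 6 x^{a} \log{\left(x \right)}^{2} \, dx = \frac{12}{\left(a + 1\right)^{3}},$$
and the integrand here is exactly the target integrand, so $I = \frac{12}{\left(a + 1\right)^{3}}$.

Setting $a = \frac{4}{5}$:
$$I = \frac{500}{243}.$$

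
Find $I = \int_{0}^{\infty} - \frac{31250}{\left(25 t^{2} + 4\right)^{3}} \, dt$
$- \frac{9375 \pi}{256}$

Start from the standard arctangent integral
$$J(a) = \int_{0}^{\infty} - \frac{2}{a^{2} + t^{2}} \, dt = - \frac{\pi}{a}.$$

Differentiating under the integral sign with respect to $a$,
$$\frac{dJ}{da} = \int_{0}^{\infty} \frac{4 a}{\left(a^{2} + t^{2}\right)^{2}} \, dt = \frac{\pi}{a^{2}},$$
so $\int_{0}^{\infty} - \frac{2}{\left(a^{2} + t^{2}\right)^{2}} \, dt = - \frac{\pi}{2 a^{3}}$.

Repeating — each differentiation of $1/(t^2+a^2)^j$ produces $-2ja/(t^2+a^2)^{j+1}$ — and dividing through by $-2ja$ at each step yields, after $2$ differentiations in total,
$$\int_{0}^{\infty} - \frac{2}{\left(a^{2} + t^{2}\right)^{3}} \, dt = - \frac{3 \pi}{8 a^{5}}.$$

Setting $a = \frac{2}{5}$:
$$I = - \frac{9375 \pi}{256}.$$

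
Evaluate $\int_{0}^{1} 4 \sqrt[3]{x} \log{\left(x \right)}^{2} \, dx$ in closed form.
$\frac{27}{8}$

Begin with the known integral
$$J(a) = \int_{0}^{1} 4 x^{a} \, dx = \frac{4}{a + 1}.$$

Differentiating under the integral sign brings down a factor of $\ln x$:
$$\frac{dJ}{da} = \int_{0}^{1} 4 x^{a} \log{\left(x \right)} \, dx = - \frac{4}{\left(a + 1\right)^{2}}.$$

Repeating twice in total — each differentiation brings down another $\ln x$ — gives
$$\frac{d^{2}J}{da^{2}} = \int_{0}^{1} 4 x^{a} \log{\left(x \right)}^{2} \, dx = \frac{8}{\left(a + 1\right)^{3}},$$
and the integrand here is exactly the target integrand, so $I = \frac{8}{\left(a + 1\right)^{3}}$.

Setting $a = \frac{1}{3}$:
$$I = \frac{27}{8}.$$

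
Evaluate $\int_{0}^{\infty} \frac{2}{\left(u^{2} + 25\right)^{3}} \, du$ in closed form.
$\frac{3 \pi}{25000}$

Recall the elementary integral
$$J(a) = \int_{0}^{\infty} \frac{2}{a^{2} + u^{2}} \, du = \frac{\pi}{a}.$$

Differentiating under the integral sign with respect to $a$,
$$\frac{dJ}{da} = \int_{0}^{\infty} - \frac{4 a}{\left(a^{2} + u^{2}\right)^{2}} \, du = - \frac{\pi}{a^{2}},$$
so $\int_{0}^{\infty} \frac{2}{\left(a^{2} + u^{2}\right)^{2}} \, du = \frac{\pi}{2 a^{3}}$.

Repeating — each differentiation of $1/(u^2+a^2)^j$ produces $-2ja/(u^2+a^2)^{j+1}$ — and dividing through by $-2ja$ at each step yields, after $2$ differentiations in total,
$$\int_{0}^{\infty} \frac{2}{\left(a^{2} + u^{2}\right)^{3}} \, du = \frac{3 \pi}{8 a^{5}}.$$

Setting $a = 5$:
$$I = \frac{3 \pi}{25000}.$$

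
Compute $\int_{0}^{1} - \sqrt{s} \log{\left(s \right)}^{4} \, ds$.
$- \frac{256}{81}$

Begin with the known integral
$$J(a) = \int_{0}^{1} - s^{a} \, ds = - \frac{1}{a + 1}.$$

Differentiating under the integral sign brings down a factor of $\ln s$:
$$\frac{dJ}{da} = \int_{0}^{1} - s^{a} \log{\left(s \right)} \, ds = \frac{1}{\left(a + 1\right)^{2}}.$$

Repeating $4$ times in total — each differentiation brings down another $\ln s$ — gives
$$\frac{d^{4}J}{da^{4}} = \int_{0}^{1} - s^{a} \log{\left(s \right)}^{4} \, ds = - \frac{24}{\left(a + 1\right)^{5}},$$
and the integrand here is exactly the target integrand, so $I = - \frac{24}{\left(a + 1\right)^{5}}$.

Setting $a = \frac{1}{2}$:
$$I = - \frac{256}{81}.$$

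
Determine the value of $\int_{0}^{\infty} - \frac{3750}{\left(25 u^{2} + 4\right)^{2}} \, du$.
$- \frac{375 \pi}{16}$

Start from the standard arctangent integral
$$J(a) = \int_{0}^{\infty} - \frac{6}{a^{2} + u^{2}} \, du = - \frac{3 \pi}{a}.$$

Differentiating under the integral sign with respect to $a$,
$$\frac{dJ}{da} = \int_{0}^{\infty} \frac{12 a}{\left(a^{2} + u^{2}\right)^{2}} \, du = \frac{3 \pi}{a^{2}},$$
so $\int_{0}^{\infty} - \frac{6}{\left(a^{2} + u^{2}\right)^{2}} \, du = - \frac{3 \pi}{2 a^{3}}$.

Setting $a = \frac{2}{5}$:
$$I = - \frac{375 \pi}{16}.$$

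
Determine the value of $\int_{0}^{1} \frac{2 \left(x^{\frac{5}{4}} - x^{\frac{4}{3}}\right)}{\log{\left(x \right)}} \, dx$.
$- \log{\left(\frac{784}{729} \right)}$

Replace the exponent $\frac{4}{3}$ by a parameter $a$: let $I(a) = \int_{0}^{1} \frac{2 \left(x^{\frac{5}{4}} - x^{a}\right)}{\log{\left(x \right)}} \, dx$.

Since $\dfrac{\partial}{\partial a}\,x^{a} = x^{a} \ln x$, the $\ln x$ in the denominator cancels and
$$\frac{dI}{da} = \int_{0}^{1} -2 x^{a} \, dx = -2 \left[\frac{x^{a+1}}{a+1}\right]_0^1 = - \frac{2}{a + 1}.$$

Integrating with respect to $a$ gives $I(a) = - \log{\left(\frac{16 \left(a + 1\right)^{2}}{81} \right)} + C$.

At $a = \frac{5}{4}$ the integrand is identically $0$, so $I(\frac{5}{4}) = 0$. The closed form gives $0$, hence $C = 0$.

Setting $a = \frac{4}{3}$:
$$I = - \log{\left(\frac{784}{729} \right)}.$$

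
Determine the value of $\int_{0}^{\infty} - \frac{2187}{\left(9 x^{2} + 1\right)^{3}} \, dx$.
$- \frac{2187 \pi}{16}$

Recall the elementary integral
$$J(a) = \int_{0}^{\infty} - \frac{3}{a^{2} + x^{2}} \, dx = - \frac{3 \pi}{2 a}.$$

Differentiating under the integral sign with respect to $a$,
$$\frac{dJ}{da} = \int_{0}^{\infty} \frac{6 a}{\left(a^{2} + x^{2}\right)^{2}} \, dx = \frac{3 \pi}{2 a^{2}},$$
so $\int_{0}^{\infty} - \frac{3}{\left(a^{2} + x^{2}\right)^{2}} \, dx = - \frac{3 \pi}{4 a^{3}}$.

Repeating — each differentiation of $1/(x^2+a^2)^j$ produces $-2ja/(x^2+a^2)^{j+1}$ — and dividing through by $-2ja$ at each step yields, after $2$ differentiations in total,
$$\int_{0}^{\infty} - \frac{3}{\left(a^{2} + x^{2}\right)^{3}} \, dx = - \frac{9 \pi}{16 a^{5}}.$$

Setting $a = \frac{1}{3}$:
$$I = - \frac{2187 \pi}{16}.$$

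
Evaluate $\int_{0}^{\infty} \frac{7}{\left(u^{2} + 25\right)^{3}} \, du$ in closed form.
$\frac{21 \pi}{50000}$

Recall the elementary integral
$$J(a) = \int_{0}^{\infty} \frac{7}{a^{2} + u^{2}} \, du = \frac{7 \pi}{2 a}.$$

Differentiating under the integral sign with respect to $a$,
$$\frac{dJ}{da} = \int_{0}^{\infty} - \frac{14 a}{\left(a^{2} + u^{2}\right)^{2}} \, du = - \frac{7 \pi}{2 a^{2}},$$
so $\int_{0}^{\infty} \frac{7}{\left(a^{2} + u^{2}\right)^{2}} \, du = \frac{7 \pi}{4 a^{3}}$.

Repeating — each differentiation of $1/(u^2+a^2)^j$ produces $-2ja/(u^2+a^2)^{j+1}$ — and dividing through by $-2ja$ at each step yields, after $2$ differentiations in total,
$$\int_{0}^{\infty} \frac{7}{\left(a^{2} + u^{2}\right)^{3}} \, du = \frac{21 \pi}{16 a^{5}}.$$

Setting $a = 5$:
$$I = \frac{21 \pi}{50000}.$$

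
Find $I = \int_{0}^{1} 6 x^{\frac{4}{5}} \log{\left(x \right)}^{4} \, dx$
$\frac{50000}{6561}$

Begin with the known integral
$$J(a) = \int_{0}^{1} 6 x^{a} \, dx = \frac{6}{a + 1}.$$

Differentiating under the integral sign brings down a factor of $\ln x$:
$$\frac{dJ}{da} = \int_{0}^{1} 6 x^{a} \log{\left(x \right)} \, dx = - \frac{6}{\left(a + 1\right)^{2}}.$$

Repeating $4$ times in total — each differentiation brings down another $\ln x$ — gives
$$\frac{d^{4}J}{da^{4}} = \int_{0}^{1} 6 x^{a} \log{\left(x \right)}^{4} \, dx = \frac{144}{\left(a + 1\right)^{5}},$$
and the integrand here is exactly the target integrand, so $I = \frac{144}{\left(a + 1\right)^{5}}$.

Setting $a = \frac{4}{5}$:
$$I = \frac{50000}{6561}.$$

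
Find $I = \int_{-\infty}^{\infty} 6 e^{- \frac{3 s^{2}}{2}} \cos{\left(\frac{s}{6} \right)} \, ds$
$\frac{2 \sqrt{6} \sqrt{\pi}}{e^{\frac{1}{216}}}$

Let $b$ denote the cosine frequency and define $I(b) = \int_{-\infty}^{\infty} 6 e^{- \frac{3 s^{2}}{2}} \cos{\left(b s \right)} \, ds$.

Differentiating under the integral sign,
$$I'(b) = \int_{-\infty}^{\infty} - 6 s e^{- \frac{3 s^{2}}{2}} \sin{\left(b s \right)} \, ds.$$

Integrate $\int_{-\infty}^{\infty} s \sin(b s)\, e^{- \frac{3 s^{2}}{2}}\, ds$ by parts with $u = \sin(b s)$ and $dv = s\, e^{- \frac{3 s^{2}}{2}}\, ds$, giving $v = - \frac{e^{- \frac{3 s^{2}}{2}}}{3}$. The boundary term vanishes and
$$\int_{-\infty}^{\infty} s \sin(b s)\, e^{- \frac{3 s^{2}}{2}}\, ds = \frac{b}{3} \int_{-\infty}^{\infty} \cos(b s)\, e^{- \frac{3 s^{2}}{2}}\, ds,$$
so $I'(b) = - \frac{b}{3}\, I(b)$.

This is a separable first-order ODE; solving with the initial condition $I(0) = \int_{-\infty}^{\infty} 6 e^{- \frac{3 s^{2}}{2}}\,ds = 2 \sqrt{6} \sqrt{\pi}$ gives
$$I(b) = 2 \sqrt{6} \sqrt{\pi} e^{- \frac{b^{2}}{6}}.$$

Setting $b = \frac{1}{6}$:
$$I = \frac{2 \sqrt{6} \sqrt{\pi}}{e^{\frac{1}{216}}}.$$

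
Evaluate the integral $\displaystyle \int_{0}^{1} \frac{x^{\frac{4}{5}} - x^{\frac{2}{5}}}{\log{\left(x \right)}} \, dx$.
$- \log{\left(\frac{7}{9} \right)}$

Introduce a parameter $a$ in the exponent: let $I(a) = \int_{0}^{1} \frac{x^{\frac{4}{5}} - x^{a}}{\log{\left(x \right)}} \, dx$.

Since $\dfrac{\partial}{\partial a}\,x^{a} = x^{a} \ln x$, the $\ln x$ in the denominator cancels and
$$\frac{dI}{da} = \int_{0}^{1} -1 x^{a} \, dx = -1 \left[\frac{x^{a+1}}{a+1}\right]_0^1 = - \frac{1}{a + 1}.$$

Integrating with respect to $a$ gives $I(a) = - \log{\left(\frac{5 a}{9} + \frac{5}{9} \right)} + C$.

At $a = \frac{4}{5}$ the integrand is identically $0$, so $I(\frac{4}{5}) = 0$. The closed form gives $0$, hence $C = 0$.

Setting $a = \frac{2}{5}$:
$$I = - \log{\left(\frac{7}{9} \right)}.$$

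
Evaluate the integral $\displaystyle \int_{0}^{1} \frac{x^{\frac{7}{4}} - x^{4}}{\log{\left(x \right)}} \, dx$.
$- \log{\left(20 \right)} + \log{\left(11 \right)}$

Introduce a parameter $a$ in the exponent: let $I(a) = \int_{0}^{1} \frac{x^{\frac{7}{4}} - x^{a}}{\log{\left(x \right)}} \, dx$.

Since $\dfrac{\partial}{\partial a}\,x^{a} = x^{a} \ln x$, the $\ln x$ in the denominator cancels and
$$\frac{dI}{da} = \int_{0}^{1} -1 x^{a} \, dx = -1 \left[\frac{x^{a+1}}{a+1}\right]_0^1 = - \frac{1}{a + 1}.$$

Integrating with respect to $a$ gives $I(a) = - \log{\left(\frac{4 a}{11} + \frac{4}{11} \right)} + C$.

At $a = \frac{7}{4}$ the integrand is identically $0$, so $I(\frac{7}{4}) = 0$. The closed form gives $0$, hence $C = 0$.

Setting $a = 4$:
$$I = - \log{\left(20 \right)} + \log{\left(11 \right)}.$$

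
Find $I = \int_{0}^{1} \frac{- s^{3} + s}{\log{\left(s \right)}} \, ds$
$- \log{\left(2 \right)}$

Consider the one-parameter family: let $I(a) = \int_{0}^{1} \frac{- s^{3} + s^{a}}{\log{\left(s \right)}} \, ds$.

Since $\dfrac{\partial}{\partial a}\,s^{a} = s^{a} \ln s$, the $\ln s$ in the denominator cancels and
$$\frac{dI}{da} = \int_{0}^{1} s^{a} \, ds = \left[\frac{s^{a+1}}{a+1}\right]_0^1 = \frac{1}{a + 1}.$$

Integrating with respect to $a$ gives $I(a) = \log{\left(\frac{a}{4} + \frac{1}{4} \right)} + C$.

At $a = 3$ the integrand is identically $0$, so $I(3) = 0$. The closed form gives $0$, hence $C = 0$.

Setting $a = 1$:
$$I = - \log{\left(2 \right)}.$$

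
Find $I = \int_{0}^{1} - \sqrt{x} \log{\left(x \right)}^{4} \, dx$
$- \frac{256}{81}$

Start from the elementary integral
$$J(a) = \int_{0}^{1} - x^{a} \, dx = - \frac{1}{a + 1}.$$

Differentiating under the integral sign brings down a factor of $\ln x$:
$$\frac{dJ}{da} = \int_{0}^{1} - x^{a} \log{\left(x \right)} \, dx = \frac{1}{\left(a + 1\right)^{2}}.$$

Repeating $4$ times in total — each differentiation brings down another $\ln x$ — gives
$$\frac{d^{4}J}{da^{4}} = \int_{0}^{1} - x^{a} \log{\left(x \right)}^{4} \, dx = - \frac{24}{\left(a + 1\right)^{5}},$$
and the integrand here is exactly the target integrand, so $I = - \frac{24}{\left(a + 1\right)^{5}}$.

Setting $a = \frac{1}{2}$:
$$I = - \frac{256}{81}.$$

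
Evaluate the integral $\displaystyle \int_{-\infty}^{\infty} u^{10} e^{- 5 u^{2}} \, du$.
$\frac{189 \sqrt{5} \sqrt{\pi}}{100000}$

Start from the elementary integral
$$J(a) = \int_{-\infty}^{\infty} e^{- a u^{2}} \, du = \frac{\sqrt{\pi}}{\sqrt{a}}.$$

Differentiating under the integral sign brings down a factor of $(-u^2)$:
$$\frac{dJ}{da} = \int_{-\infty}^{\infty} - u^{2} e^{- a u^{2}} \, du = - \frac{\sqrt{\pi}}{2 a^{\frac{3}{2}}}.$$

Repeating $5$ times in total — each differentiation brings down another $(-u^2)$ — gives
$$\frac{d^{5}J}{da^{5}} = \int_{-\infty}^{\infty} - u^{10} e^{- a u^{2}} \, du = - \frac{945 \sqrt{\pi}}{32 a^{\frac{11}{2}}},$$
and the integrand here is $(-1)^{5}$ times the target integrand, so $I = (-1)^{5}\,\frac{d^{5}J}{da^{5}} = \frac{945 \sqrt{\pi}}{32 a^{\frac{11}{2}}}$.

Setting $a = 5$:
$$I = \frac{189 \sqrt{5} \sqrt{\pi}}{100000}.$$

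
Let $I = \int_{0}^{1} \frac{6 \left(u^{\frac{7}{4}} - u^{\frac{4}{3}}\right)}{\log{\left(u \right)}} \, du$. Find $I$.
$- \log{\left(\frac{481890304}{1291467969} \right)}$

Introduce a parameter $a$ in the exponent: let $I(a) = \int_{0}^{1} \frac{6 \left(u^{\frac{7}{4}} - u^{a}\right)}{\log{\left(u \right)}} \, du$.

Since $\dfrac{\partial}{\partial a}\,u^{a} = u^{a} \ln u$, the $\ln u$ in the denominator cancels and
$$\frac{dI}{da} = \int_{0}^{1} -6 u^{a} \, du = -6 \left[\frac{u^{a+1}}{a+1}\right]_0^1 = - \frac{6}{a + 1}.$$

Integrating with respect to $a$ gives $I(a) = - \log{\left(\frac{4096 \left(a + 1\right)^{6}}{1771561} \right)} + C$.

At $a = \frac{7}{4}$ the integrand is identically $0$, so $I(\frac{7}{4}) = 0$. The closed form gives $0$, hence $C = 0$.

Setting $a = \frac{4}{3}$:
$$I = - \log{\left(\frac{481890304}{1291467969} \right)}.$$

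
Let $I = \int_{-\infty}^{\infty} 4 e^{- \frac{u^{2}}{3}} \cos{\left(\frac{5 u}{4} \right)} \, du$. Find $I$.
$\frac{4 \sqrt{3} \sqrt{\pi}}{e^{\frac{75}{64}}}$

Let $b$ denote the cosine frequency and define $I(b) = \int_{-\infty}^{\infty} 4 e^{- \frac{u^{2}}{3}} \cos{\left(b u \right)} \, du$.

Differentiating under the integral sign,
$$I'(b) = \int_{-\infty}^{\infty} - 4 u e^{- \frac{u^{2}}{3}} \sin{\left(b u \right)} \, du.$$

Integrate $\int_{-\infty}^{\infty} u \sin(b u)\, e^{- \frac{u^{2}}{3}}\, du$ by parts with $w = \sin(b u)$ and $dv = u\, e^{- \frac{u^{2}}{3}}\, du$, giving $v = - \frac{3 e^{- \frac{u^{2}}{3}}}{2}$. The boundary term vanishes and
$$\int_{-\infty}^{\infty} u \sin(b u)\, e^{- \frac{u^{2}}{3}}\, du = \frac{3 b}{2} \int_{-\infty}^{\infty} \cos(b u)\, e^{- \frac{u^{2}}{3}}\, du,$$
so $I'(b) = - \frac{3 b}{2}\, I(b)$.

This is a separable first-order ODE; solving with the initial condition $I(0) = \int_{-\infty}^{\infty} 4 e^{- \frac{u^{2}}{3}}\,du = 4 \sqrt{3} \sqrt{\pi}$ gives
$$I(b) = 4 \sqrt{3} \sqrt{\pi} e^{- \frac{3 b^{2}}{4}}.$$

Setting $b = \frac{5}{4}$:
$$I = \frac{4 \sqrt{3} \sqrt{\pi}}{e^{\frac{75}{64}}}.$$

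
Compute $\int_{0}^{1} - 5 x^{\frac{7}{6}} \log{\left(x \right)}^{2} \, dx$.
$- \frac{2160}{2197}$

Start from the elementary integral
$$J(a) = \int_{0}^{1} - 5 x^{a} \, dx = - \frac{5}{a + 1}.$$

Differentiating under the integral sign brings down a factor of $\ln x$:
$$\frac{dJ}{da} = \int_{0}^{1} - 5 x^{a} \log{\left(x \right)} \, dx = \frac{5}{\left(a + 1\right)^{2}}.$$

Repeating twice in total — each differentiation brings down another $\ln x$ — gives
$$\frac{d^{2}J}{da^{2}} = \int_{0}^{1} - 5 x^{a} \log{\left(x \right)}^{2} \, dx = - \frac{10}{\left(a + 1\right)^{3}},$$
and the integrand here is exactly the target integrand, so $I = - \frac{10}{\left(a + 1\right)^{3}}$.

Setting $a = \frac{7}{6}$:
$$I = - \frac{2160}{2197}.$$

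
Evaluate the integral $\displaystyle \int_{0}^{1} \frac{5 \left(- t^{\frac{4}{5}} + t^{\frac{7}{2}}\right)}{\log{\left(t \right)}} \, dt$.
$- \log{\left(\frac{32}{3125} \right)}$

Consider the one-parameter family: let $I(a) = \int_{0}^{1} \frac{5 \left(t^{\frac{7}{2}} - t^{a}\right)}{\log{\left(t \right)}} \, dt$.

Since $\dfrac{\partial}{\partial a}\,t^{a} = t^{a} \ln t$, the $\ln t$ in the denominator cancels and
$$\frac{dI}{da} = \int_{0}^{1} -5 t^{a} \, dt = -5 \left[\frac{t^{a+1}}{a+1}\right]_0^1 = - \frac{5}{a + 1}.$$

Integrating with respect to $a$ gives $I(a) = - \log{\left(\frac{32 \left(a + 1\right)^{5}}{59049} \right)} + C$.

At $a = \frac{7}{2}$ the integrand is identically $0$, so $I(\frac{7}{2}) = 0$. The closed form gives $0$, hence $C = 0$.

Setting $a = \frac{4}{5}$:
$$I = - \log{\left(\frac{32}{3125} \right)}.$$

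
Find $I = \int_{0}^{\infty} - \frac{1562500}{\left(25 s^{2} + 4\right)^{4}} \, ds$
$- \frac{390625 \pi}{1024}$

Start from the standard arctangent integral
$$J(a) = \int_{0}^{\infty} - \frac{4}{a^{2} + s^{2}} \, ds = - \frac{2 \pi}{a}.$$

Differentiating under the integral sign with respect to $a$,
$$\frac{dJ}{da} = \int_{0}^{\infty} \frac{8 a}{\left(a^{2} + s^{2}\right)^{2}} \, ds = \frac{2 \pi}{a^{2}},$$
so $\int_{0}^{\infty} - \frac{4}{\left(a^{2} + s^{2}\right)^{2}} \, ds = - \frac{\pi}{a^{3}}$.

Repeating — each differentiation of $1/(s^2+a^2)^j$ produces $-2ja/(s^2+a^2)^{j+1}$ — and dividing through by $-2ja$ at each step yields, after $3$ differentiations in total,
$$\int_{0}^{\infty} - \frac{4}{\left(a^{2} + s^{2}\right)^{4}} \, ds = - \frac{5 \pi}{8 a^{7}}.$$

Setting $a = \frac{2}{5}$:
$$I = - \frac{390625 \pi}{1024}.$$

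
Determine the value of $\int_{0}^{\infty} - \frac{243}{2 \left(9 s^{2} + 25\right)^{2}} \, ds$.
$- \frac{81 \pi}{1000}$

Begin with the known result
$$J(a) = \int_{0}^{\infty} - \frac{3}{2 \left(a^{2} + s^{2}\right)} \, ds = - \frac{3 \pi}{4 a}.$$

Differentiating under the integral sign with respect to $a$,
$$\frac{dJ}{da} = \int_{0}^{\infty} \frac{3 a}{\left(a^{2} + s^{2}\right)^{2}} \, ds = \frac{3 \pi}{4 a^{2}},$$
so $\int_{0}^{\infty} - \frac{3}{2 \left(a^{2} + s^{2}\right)^{2}} \, ds = - \frac{3 \pi}{8 a^{3}}$.

Setting $a = \frac{5}{3}$:
$$I = - \frac{81 \pi}{1000}.$$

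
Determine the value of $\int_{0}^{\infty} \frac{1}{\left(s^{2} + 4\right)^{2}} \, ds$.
$\frac{\pi}{32}$

Recall the elementary integral
$$J(a) = \int_{0}^{\infty} \frac{1}{a^{2} + s^{2}} \, ds = \frac{\pi}{2 a}.$$

Differentiating under the integral sign with respect to $a$,
$$\frac{dJ}{da} = \int_{0}^{\infty} - \frac{2 a}{\left(a^{2} + s^{2}\right)^{2}} \, ds = - \frac{\pi}{2 a^{2}},$$
so $\int_{0}^{\infty} \frac{1}{\left(a^{2} + s^{2}\right)^{2}} \, ds = \frac{\pi}{4 a^{3}}$.

Setting $a = 2$:
$$I = \frac{\pi}{32}.$$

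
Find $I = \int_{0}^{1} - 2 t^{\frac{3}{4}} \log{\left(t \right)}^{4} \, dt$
$- \frac{49152}{16807}$

Start from the elementary integral
$$J(a) = \int_{0}^{1} - 2 t^{a} \, dt = - \frac{2}{a + 1}.$$

Differentiating under the integral sign brings down a factor of $\ln t$:
$$\frac{dJ}{da} = \int_{0}^{1} - 2 t^{a} \log{\left(t \right)} \, dt = \frac{2}{\left(a + 1\right)^{2}}.$$

Repeating $4$ times in total — each differentiation brings down another $\ln t$ — gives
$$\frac{d^{4}J}{da^{4}} = \int_{0}^{1} - 2 t^{a} \log{\left(t \right)}^{4} \, dt = - \frac{48}{\left(a + 1\right)^{5}},$$
and the integrand here is exactly the target integrand, so $I = - \frac{48}{\left(a + 1\right)^{5}}$.

Setting $a = \frac{3}{4}$:
$$I = - \frac{49152}{16807}.$$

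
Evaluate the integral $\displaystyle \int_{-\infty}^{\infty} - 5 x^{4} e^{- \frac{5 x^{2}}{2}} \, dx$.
$- \frac{3 \sqrt{10} \sqrt{\pi}}{25}$

Start from the elementary integral
$$J(a) = \int_{-\infty}^{\infty} - 5 e^{- a x^{2}} \, dx = - \frac{5 \sqrt{\pi}}{\sqrt{a}}.$$

Differentiating under the integral sign brings down a factor of $(-x^2)$:
$$\frac{dJ}{da} = \int_{-\infty}^{\infty} 5 x^{2} e^{- a x^{2}} \, dx = \frac{5 \sqrt{\pi}}{2 a^{\frac{3}{2}}}.$$

Repeating twice in total — each differentiation brings down another $(-x^2)$ — gives
$$\frac{d^{2}J}{da^{2}} = \int_{-\infty}^{\infty} - 5 x^{4} e^{- a x^{2}} \, dx = - \frac{15 \sqrt{\pi}}{4 a^{\frac{5}{2}}},$$
and the integrand here is exactly the target integrand, so $I = - \frac{15 \sqrt{\pi}}{4 a^{\frac{5}{2}}}$.

Setting $a = \frac{5}{2}$:
$$I = - \frac{3 \sqrt{10} \sqrt{\pi}}{25}.$$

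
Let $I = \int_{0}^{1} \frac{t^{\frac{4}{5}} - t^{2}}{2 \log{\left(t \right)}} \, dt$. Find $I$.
$- \frac{\log{\left(5 \right)}}{2} + \frac{\log{\left(3 \right)}}{2}$

Replace the exponent $\frac{4}{5}$ by a parameter $a$: let $I(a) = \int_{0}^{1} \frac{- t^{2} + t^{a}}{2 \log{\left(t \right)}} \, dt$.

Since $\dfrac{\partial}{\partial a}\,t^{a} = t^{a} \ln t$, the $\ln t$ in the denominator cancels and
$$\frac{dI}{da} = \int_{0}^{1} \frac{1}{2} t^{a} \, dt = \frac{1}{2} \left[\frac{t^{a+1}}{a+1}\right]_0^1 = \frac{1}{2 \left(a + 1\right)}.$$

Integrating with respect to $a$ gives $I(a) = \frac{\log{\left(a + 1 \right)}}{2} - \frac{\log{\left(3 \right)}}{2} + C$.

At $a = 2$ the integrand is identically $0$, so $I(2) = 0$. The closed form gives $0$, hence $C = 0$.

Setting $a = \frac{4}{5}$:
$$I = - \frac{\log{\left(5 \right)}}{2} + \frac{\log{\left(3 \right)}}{2}.$$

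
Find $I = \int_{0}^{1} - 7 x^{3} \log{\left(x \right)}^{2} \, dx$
$- \frac{7}{32}$

Start from the elementary integral
$$J(a) = \int_{0}^{1} - 7 x^{a} \, dx = - \frac{7}{a + 1}.$$

Differentiating under the integral sign brings down a factor of $\ln x$:
$$\frac{dJ}{da} = \int_{0}^{1} - 7 x^{a} \log{\left(x \right)} \, dx = \frac{7}{\left(a + 1\right)^{2}}.$$

Repeating twice in total — each differentiation brings down another $\ln x$ — gives
$$\frac{d^{2}J}{da^{2}} = \int_{0}^{1} - 7 x^{a} \log{\left(x \right)}^{2} \, dx = - \frac{14}{\left(a + 1\right)^{3}},$$
and the integrand here is exactly the target integrand, so $I = - \frac{14}{\left(a + 1\right)^{3}}$.

Setting $a = 3$:
$$I = - \frac{7}{32}.$$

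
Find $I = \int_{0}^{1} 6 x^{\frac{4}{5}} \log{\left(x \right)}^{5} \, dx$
$- \frac{1250000}{59049}$

Consider the simpler parametrised integral
$$J(a) = \int_{0}^{1} 6 x^{a} \, dx = \frac{6}{a + 1}.$$

Differentiating under the integral sign brings down a factor of $\ln x$:
$$\frac{dJ}{da} = \int_{0}^{1} 6 x^{a} \log{\left(x \right)} \, dx = - \frac{6}{\left(a + 1\right)^{2}}.$$

Repeating $5$ times in total — each differentiation brings down another $\ln x$ — gives
$$\frac{d^{5}J}{da^{5}} = \int_{0}^{1} 6 x^{a} \log{\left(x \right)}^{5} \, dx = - \frac{720}{\left(a + 1\right)^{6}},$$
and the integrand here is exactly the target integrand, so $I = - \frac{720}{\left(a + 1\right)^{6}}$.

Setting $a = \frac{4}{5}$:
$$I = - \frac{1250000}{59049}.$$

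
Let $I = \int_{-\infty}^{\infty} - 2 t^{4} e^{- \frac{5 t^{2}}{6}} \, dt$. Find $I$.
$- \frac{54 \sqrt{30} \sqrt{\pi}}{125}$

Begin with the known integral
$$J(a) = \int_{-\infty}^{\infty} - 2 e^{- a t^{2}} \, dt = - \frac{2 \sqrt{\pi}}{\sqrt{a}}.$$

Differentiating under the integral sign brings down a factor of $(-t^2)$:
$$\frac{dJ}{da} = \int_{-\infty}^{\infty} 2 t^{2} e^{- a t^{2}} \, dt = \frac{\sqrt{\pi}}{a^{\frac{3}{2}}}.$$

Repeating twice in total — each differentiation brings down another $(-t^2)$ — gives
$$\frac{d^{2}J}{da^{2}} = \int_{-\infty}^{\infty} - 2 t^{4} e^{- a t^{2}} \, dt = - \frac{3 \sqrt{\pi}}{2 a^{\frac{5}{2}}},$$
and the integrand here is exactly the target integrand, so $I = - \frac{3 \sqrt{\pi}}{2 a^{\frac{5}{2}}}$.

Setting $a = \frac{5}{6}$:
$$I = - \frac{54 \sqrt{30} \sqrt{\pi}}{125}.$$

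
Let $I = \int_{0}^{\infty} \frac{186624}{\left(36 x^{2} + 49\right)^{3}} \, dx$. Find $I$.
$\frac{5832 \pi}{16807}$

Begin with the known result
$$J(a) = \int_{0}^{\infty} \frac{4}{a^{2} + x^{2}} \, dx = \frac{2 \pi}{a}.$$

Differentiating under the integral sign with respect to $a$,
$$\frac{dJ}{da} = \int_{0}^{\infty} - \frac{8 a}{\left(a^{2} + x^{2}\right)^{2}} \, dx = - \frac{2 \pi}{a^{2}},$$
so $\int_{0}^{\infty} \frac{4}{\left(a^{2} + x^{2}\right)^{2}} \, dx = \frac{\pi}{a^{3}}$.

Repeating — each differentiation of $1/(x^2+a^2)^j$ produces $-2ja/(x^2+a^2)^{j+1}$ — and dividing through by $-2ja$ at each step yields, after $2$ differentiations in total,
$$\int_{0}^{\infty} \frac{4}{\left(a^{2} + x^{2}\right)^{3}} \, dx = \frac{3 \pi}{4 a^{5}}.$$

Setting $a = \frac{7}{6}$:
$$I = \frac{5832 \pi}{16807}.$$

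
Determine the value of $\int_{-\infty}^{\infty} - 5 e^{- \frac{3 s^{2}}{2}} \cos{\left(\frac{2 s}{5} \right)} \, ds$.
$- \frac{5 \sqrt{6} \sqrt{\pi}}{3 e^{\frac{2}{75}}}$

Define $I(b) = \int_{-\infty}^{\infty} - 5 e^{- \frac{3 s^{2}}{2}} \cos{\left(b s \right)} \, ds$.

Differentiating under the integral sign,
$$I'(b) = \int_{-\infty}^{\infty} 5 s e^{- \frac{3 s^{2}}{2}} \sin{\left(b s \right)} \, ds.$$

Integrate $\int_{-\infty}^{\infty} s \sin(b s)\, e^{- \frac{3 s^{2}}{2}}\, ds$ by parts with $u = \sin(b s)$ and $dv = s\, e^{- \frac{3 s^{2}}{2}}\, ds$, giving $v = - \frac{e^{- \frac{3 s^{2}}{2}}}{3}$. The boundary term vanishes and
$$\int_{-\infty}^{\infty} s \sin(b s)\, e^{- \frac{3 s^{2}}{2}}\, ds = \frac{b}{3} \int_{-\infty}^{\infty} \cos(b s)\, e^{- \frac{3 s^{2}}{2}}\, ds,$$
so $I'(b) = - \frac{b}{3}\, I(b)$.

This is a separable first-order ODE; solving with the initial condition $I(0) = \int_{-\infty}^{\infty} - 5 e^{- \frac{3 s^{2}}{2}}\,ds = - \frac{5 \sqrt{6} \sqrt{\pi}}{3}$ gives
$$I(b) = - \frac{5 \sqrt{6} \sqrt{\pi} e^{- \frac{b^{2}}{6}}}{3}.$$

Setting $b = \frac{2}{5}$:
$$I = - \frac{5 \sqrt{6} \sqrt{\pi}}{3 e^{\frac{2}{75}}}.$$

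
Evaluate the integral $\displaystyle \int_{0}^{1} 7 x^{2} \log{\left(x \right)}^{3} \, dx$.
$- \frac{14}{27}$

Consider the simpler parametrised integral
$$J(a) = \int_{0}^{1} 7 x^{a} \, dx = \frac{7}{a + 1}.$$

Differentiating under the integral sign brings down a factor of $\ln x$:
$$\frac{dJ}{da} = \int_{0}^{1} 7 x^{a} \log{\left(x \right)} \, dx = - \frac{7}{\left(a + 1\right)^{2}}.$$

Repeating $3$ times in total — each differentiation brings down another $\ln x$ — gives
$$\frac{d^{3}J}{da^{3}} = \int_{0}^{1} 7 x^{a} \log{\left(x \right)}^{3} \, dx = - \frac{42}{\left(a + 1\right)^{4}},$$
and the integrand here is exactly the target integrand, so $I = - \frac{42}{\left(a + 1\right)^{4}}$.

Setting $a = 2$:
$$I = - \frac{14}{27}.$$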